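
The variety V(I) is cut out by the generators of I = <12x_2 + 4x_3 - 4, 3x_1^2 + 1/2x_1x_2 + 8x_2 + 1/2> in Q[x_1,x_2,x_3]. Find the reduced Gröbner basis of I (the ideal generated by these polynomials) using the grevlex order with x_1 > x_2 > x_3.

G = {x_1^2 - 1/18x_1x_3 + 1/18x_1 - 8/9x_3 + 19/18, x_2 + 1/3x_3 - 1/3}

f_1 = 12x_2 + 4x_3 - 4, LT = x_2.
f_2 = 3x_1^2 + 1/2x_1x_2 + 8x_2 + 1/2, LT = x_1^2.

The S-polynomials (S(f_1,f_2)) all reduce to 0 modulo the current basis, so we have a Gröbner basis.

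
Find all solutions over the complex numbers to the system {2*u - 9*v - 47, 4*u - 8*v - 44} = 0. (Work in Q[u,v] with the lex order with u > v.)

Compute a lex Gröbner basis by Buchberger's algorithm.
f_1 = 2*u - 9*v - 47, LT = u.
f_2 = 4*u - 8*v - 44, LT = u.

S(f_1,f_2): lcm = u. S = -5/2*v - 25/2.
  leading term v: no divisor's leading term divides it; move -5/2*v to the remainder.
  leading term 1: no divisor's leading term divides it; move -25/2 to the remainder.
  remainder -5/2*v - 25/2 ≠ 0; add h_3 = -5/2*v - 25/2 to the basis.

S(f_1,h_3): leading monomials are coprime, so the S-polynomial reduces to 0 (Buchberger's first criterion).
S(f_2,h_3): leading monomials are coprime, so the S-polynomial reduces to 0 (Buchberger's first criterion).
Every S-polynomial of the final basis reduces to 0, so we have a Gröbner basis.
Inter-reduce: drop elements whose leading term is divisible by another's, tail-reduce, and make monic.
Reduced Gröbner basis: {u - 1, v + 5}.

The lex basis is triangular: the last element involves only v. Solving v + 5 = 0 gives v ∈ {-5}; substituting each value into the earlier elements determines the remaining variables.
  v = -5: the earlier basis element becomes u - 1 = 0, giving u = 1 — point (1, -5).

{(1, -5)}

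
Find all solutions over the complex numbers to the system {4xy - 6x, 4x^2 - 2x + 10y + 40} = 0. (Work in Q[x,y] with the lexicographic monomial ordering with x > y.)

{(0, -4), (1/4 - sqrt(219)*I/4, 3/2), (1/4 + sqrt(219)*I/4, 3/2)}

Compute a lex Gröbner basis by Buchberger's algorithm.
f_1 = 4xy - 6x, LT = xy.
f_2 = 4x^2 - 2x + 10y + 40, LT = x^2.

S(f_1,f_2): lcm = x^2y. S = -3/2x^2 + 1/2xy - 5/2y^2 - 10y.
  leading term x^2: subtract (-3/8)·f_2 from -3/2x^2 + 1/2xy - 5/2y^2 - 10y → 1/2xy - 3/4x - 5/2y^2 - 25/4y + 15
  leading term xy: subtract (1/8)·f_1 from 1/2xy - 3/4x - 5/2y^2 - 25/4y + 15 → -5/2y^2 - 25/4y + 15
  leading term y^2: no divisor's leading term divides it; move -5/2y^2 to the remainder.
  leading term y: no divisor's leading term divides it; move -25/4y to the remainder.
  leading term 1: no divisor's leading term divides it; move 15 to the remainder.
  remainder -5/2y^2 - 25/4y + 15 ≠ 0; add h_3 = -5/2y^2 - 25/4y + 15 to the basis.

The other S-polynomials (S(f_1,h_3), S(f_2,h_3)) all reduce to 0 modulo the current basis, so we have a Gröbner basis.
Inter-reduce: drop elements whose leading term is divisible by another's, tail-reduce, and make monic.
Reduced Gröbner basis: {x^2 - 1/2x + 5/2y + 10, xy - 3/2x, y^2 + 5/2y - 6}.

A lex Gröbner basis eliminates variables successively. Here y^2 + 5/2y - 6 depends only on y, with roots {-4, 3/2}; lifting each root through the earlier basis elements recovers the full solutions.
  y = -4: the earlier basis elements become x^2 - 1/2x = 0; -11/2x = 0, giving x = 0 — point (0, -4).
  y = 3/2: the earlier basis element becomes x^2 - 1/2x + 55/4 = 0, giving x = 1/4 - sqrt(219)*I/4, 1/4 + sqrt(219)*I/4 — points (1/4 - sqrt(219)*I/4, 3/2), (1/4 + sqrt(219)*I/4, 3/2).
Each listed point satisfies every original equation (direct substitution).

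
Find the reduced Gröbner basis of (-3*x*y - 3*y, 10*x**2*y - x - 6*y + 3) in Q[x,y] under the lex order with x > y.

The reduced Gröbner basis is the canonical form of the ideal for this ordering.

f_1 = -3*x*y - 3*y, LT = x*y.
f_2 = 10*x**2*y - x - 6*y + 3, LT = x**2*y.

S(f_1,f_2): lcm = x**2*y. S = x*y + 1/10*x + 3/5*y - 3/10.
  leading term x*y: subtract (-1/3)·f_1 from x*y + 1/10*x + 3/5*y - 3/10 → 1/10*x - 2/5*y - 3/10
  leading term x: no divisor's leading term divides it; move 1/10*x to the remainder.
  leading term y: no divisor's leading term divides it; move -2/5*y to the remainder.
  leading term 1: no divisor's leading term divides it; move -3/10 to the remainder.
  remainder 1/10*x - 2/5*y - 3/10 ≠ 0; add g_3 = 1/10*x - 2/5*y - 3/10 to the basis.

S(f_1,g_3): lcm = x*y. S = 4*y**2 + 4*y.
  leading term y**2: no divisor's leading term divides it; move 4*y**2 to the remainder.
  leading term y: no divisor's leading term divides it; move 4*y to the remainder.
  remainder 4*y**2 + 4*y ≠ 0; add g_4 = 4*y**2 + 4*y to the basis.

S(f_2,g_3): lcm = x**2*y. S = 4*x*y**2 + 3*x*y - 1/10*x - 3/5*y + 3/10.
  leading term x*y**2: subtract (-4/3*y)·f_1 from 4*x*y**2 + 3*x*y - 1/10*x - 3/5*y + 3/10 → 3*x*y - 1/10*x - 4*y**2 - 3/5*y + 3/10
  leading term x*y: subtract (-1)·f_1 from 3*x*y - 1/10*x - 4*y**2 - 3/5*y + 3/10 → -1/10*x - 4*y**2 - 18/5*y + 3/10
  leading term x: subtract (-1)·g_3 from -1/10*x - 4*y**2 - 18/5*y + 3/10 → -4*y**2 - 4*y
  leading term y**2: subtract (-1)·g_4 from -4*y**2 - 4*y → 0
  remainder 0.

S(f_1,g_4): lcm = x*y**2. S = -x*y + y**2.
  leading term x*y: subtract (1/3)·f_1 from -x*y + y**2 → y**2 + y
  leading term y**2: subtract (1/4)·g_4 from y**2 + y → 0
  remainder 0.

S(f_2,g_4): lcm = x**2*y**2. S = -x**2*y - 1/10*x*y - 3/5*y**2 + 3/10*y.
  leading term x**2*y: subtract (1/3*x)·f_1 from -x**2*y - 1/10*x*y - 3/5*y**2 + 3/10*y → 9/10*x*y - 3/5*y**2 + 3/10*y
  leading term x*y: subtract (-3/10)·f_1 from 9/10*x*y - 3/5*y**2 + 3/10*y → -3/5*y**2 - 3/5*y
  leading term y**2: subtract (-3/20)·g_4 from -3/5*y**2 - 3/5*y → 0
  remainder 0.

S(g_3,g_4): leading monomials are coprime, so the S-polynomial reduces to 0 (Buchberger's first criterion).
Every S-polynomial of the final basis reduces to 0, so we have a Gröbner basis.
Inter-reduce: drop elements whose leading term is divisible by another's, tail-reduce, and make monic.

G = {x - 4*y - 3, y**2 + y}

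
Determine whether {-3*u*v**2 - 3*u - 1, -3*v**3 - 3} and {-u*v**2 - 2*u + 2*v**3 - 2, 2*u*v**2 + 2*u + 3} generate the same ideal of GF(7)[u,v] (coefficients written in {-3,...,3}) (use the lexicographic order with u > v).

No, the ideals differ.

Equality of ideals is decidable: compute both reduced Gröbner bases (unique for the ordering) and check whether they agree.
Buchberger on the first generating set:
f_1 = -3*u*v**2 - 3*u - 1, LT = u*v**2.
f_2 = -3*v**3 - 3, LT = v**3.

S(f_1,f_2): lcm = u*v**3. S = u*v - u - 2*v.
  leading term u*v: no divisor's leading term divides it; move u*v to the remainder.
  leading term u: no divisor's leading term divides it; move -u to the remainder.
  leading term v: no divisor's leading term divides it; move -2*v to the remainder.
  remainder u*v - u - 2*v ≠ 0; add g_3 = u*v - u - 2*v to the basis.

S(f_1,g_3): lcm = u*v**2. S = u*v + u + 2*v**2 - 2.
  leading term u*v: subtract (1)·g_3 from u*v + u + 2*v**2 - 2 → 2*u + 2*v**2 + 2*v - 2
  leading term u: no divisor's leading term divides it; move 2*u to the remainder.
  leading term v**2: no divisor's leading term divides it; move 2*v**2 to the remainder.
  leading term v: no divisor's leading term divides it; move 2*v to the remainder.
  leading term 1: no divisor's leading term divides it; move -2 to the remainder.
  remainder 2*u + 2*v**2 + 2*v - 2 ≠ 0; add g_4 = 2*u + 2*v**2 + 2*v - 2 to the basis.

The other S-polynomials (S(f_2,g_3), S(f_1,g_4), S(f_2,g_4), S(g_3,g_4)) all reduce to 0 modulo the current basis, so we have a Gröbner basis.
Inter-reduce: drop elements whose leading term is divisible by another's, tail-reduce, and make monic.
Reduced Gröbner basis: {u + v**2 + v - 1, v**3 + 1}.

Buchberger on the second generating set:
h_1 = -u*v**2 - 2*u + 2*v**3 - 2, LT = u*v**2.
h_2 = 2*u*v**2 + 2*u + 3, LT = u*v**2.

S(h_1,h_2): lcm = u*v**2. S = u - 2*v**3 - 3.
  leading term u: no divisor's leading term divides it; move u to the remainder.
  leading term v**3: no divisor's leading term divides it; move -2*v**3 to the remainder.
  leading term 1: no divisor's leading term divides it; move -3 to the remainder.
  remainder u - 2*v**3 - 3 ≠ 0; add k_3 = u - 2*v**3 - 3 to the basis.

S(h_1,k_3): lcm = u*v**2. S = 2*u + 2*v**5 - 2*v**3 + 3*v**2 + 2.
  leading term u: subtract (2)·k_3 from 2*u + 2*v**5 - 2*v**3 + 3*v**2 + 2 → 2*v**5 + 2*v**3 + 3*v**2 + 1
  leading term v**5: no divisor's leading term divides it; move 2*v**5 to the remainder.
  leading term v**3: no divisor's leading term divides it; move 2*v**3 to the remainder.
  leading term v**2: no divisor's leading term divides it; move 3*v**2 to the remainder.
  leading term 1: no divisor's leading term divides it; move 1 to the remainder.
  remainder 2*v**5 + 2*v**3 + 3*v**2 + 1 ≠ 0; add k_4 = 2*v**5 + 2*v**3 + 3*v**2 + 1 to the basis.

The other S-polynomials (S(h_2,k_3), S(h_1,k_4), S(h_2,k_4), S(k_3,k_4)) all reduce to 0 modulo the current basis, so we have a Gröbner basis.
Inter-reduce: drop elements whose leading term is divisible by another's, tail-reduce, and make monic.
Reduced Gröbner basis: {u - 2*v**3 - 3, v**5 + v**3 - 2*v**2 - 3}.

Since the reduced bases disagree, the two ideals are not the same.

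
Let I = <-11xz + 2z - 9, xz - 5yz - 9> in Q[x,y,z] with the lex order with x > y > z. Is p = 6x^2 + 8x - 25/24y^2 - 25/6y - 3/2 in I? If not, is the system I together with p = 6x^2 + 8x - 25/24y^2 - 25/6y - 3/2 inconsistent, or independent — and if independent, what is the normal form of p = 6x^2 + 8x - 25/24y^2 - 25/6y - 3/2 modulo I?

6x^2 + 8x - 25/24y^2 - 25/6y - 3/2 lies in I (it reduces to 0).

First compute the reduced Gröbner basis of I by Buchberger's algorithm.
f_1 = -11xz + 2z - 9, LT = xz.
f_2 = xz - 5yz - 9, LT = xz.

S(f_1,f_2): lcm = xz. S = 5yz - 2/11z + 108/11.
  leading term yz: no divisor's leading term divides it; move 5yz to the remainder.
  leading term z: no divisor's leading term divides it; move -2/11z to the remainder.
  leading term 1: no divisor's leading term divides it; move 108/11 to the remainder.
  remainder 5yz - 2/11z + 108/11 ≠ 0; add h_3 = 5yz - 2/11z + 108/11 to the basis.

S(f_1,h_3): lcm = xyz. S = 2/55xz - 108/55x - 2/11yz + 9/11y.
  leading term xz: subtract (-2/605)·f_1 from 2/55xz - 108/55x - 2/11yz + 9/11y → -108/55x - 2/11yz + 9/11y + 4/605z - 18/605
  leading term x: no divisor's leading term divides it; move -108/55x to the remainder.
  leading term yz: subtract (-2/55)·h_3 from -2/11yz + 9/11y + 4/605z - 18/605 → 9/11y + 18/55
  leading term y: no divisor's leading term divides it; move 9/11y to the remainder.
  leading term 1: no divisor's leading term divides it; move 18/55 to the remainder.
  remainder -108/55x + 9/11y + 18/55 ≠ 0; add h_4 = -108/55x + 9/11y + 18/55 to the basis.

The other S-polynomials (S(f_2,h_3), S(f_1,h_4), S(f_2,h_4), S(h_3,h_4)) all reduce to 0 modulo the current basis, so we have a Gröbner basis.
Inter-reduce: drop elements whose leading term is divisible by another's, tail-reduce, and make monic.
Reduced Gröbner basis: {x - 5/12y - 1/6, yz - 2/55z + 108/55}.
Label its elements g_1 = x - 5/12y - 1/6, g_2 = yz - 2/55z + 108/55.

Reduce p = 6x^2 + 8x - 25/24y^2 - 25/6y - 3/2 modulo G:
  leading term x^2: subtract (6x)·g_1 from 6x^2 + 8x - 25/24y^2 - 25/6y - 3/2 → 5/2xy + 9x - 25/24y^2 - 25/6y - 3/2
  leading term xy: subtract (5/2y)·g_1 from 5/2xy + 9x - 25/24y^2 - 25/6y - 3/2 → 9x - 15/4y - 3/2
  leading term x: subtract (9)·g_1 from 9x - 15/4y - 3/2 → 0
  normal form = 0.
Since the normal form is 0, p ∈ I.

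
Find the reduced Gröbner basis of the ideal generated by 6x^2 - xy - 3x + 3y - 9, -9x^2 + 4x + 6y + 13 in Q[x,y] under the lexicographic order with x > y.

f_1 = 6x^2 - xy - 3x + 3y - 9, LT = x^2.
f_2 = -9x^2 + 4x + 6y + 13, LT = x^2.

S(f_1,f_2): lcm = x^2. S = -1/6xy - 1/18x + 7/6y - 1/18.
  leading term xy: no divisor's leading term divides it; move -1/6xy to the remainder.
  leading term x: no divisor's leading term divides it; move -1/18x to the remainder.
  leading term y: no divisor's leading term divides it; move 7/6y to the remainder.
  leading term 1: no divisor's leading term divides it; move -1/18 to the remainder.
  remainder -1/6xy - 1/18x + 7/6y - 1/18 ≠ 0; add g_3 = -1/6xy - 1/18x + 7/6y - 1/18 to the basis.

S(f_1,g_3): lcm = x^2y. S = -1/3x^2 - 1/6xy^2 + 13/2xy - 1/3x + 1/2y^2 - 3/2y.
  leading term x^2: subtract (-1/18)·f_1 from -1/3x^2 - 1/6xy^2 + 13/2xy - 1/3x + 1/2y^2 - 3/2y → -1/6xy^2 + 58/9xy - 1/2x + 1/2y^2 - 4/3y - 1/2
  leading term xy^2: subtract (y)·g_3 from -1/6xy^2 + 58/9xy - 1/2x + 1/2y^2 - 4/3y - 1/2 → 13/2xy - 1/2x - 2/3y^2 - 23/18y - 1/2
  leading term xy: subtract (-39)·g_3 from 13/2xy - 1/2x - 2/3y^2 - 23/18y - 1/2 → -8/3x - 2/3y^2 + 398/9y - 8/3
  leading term x: no divisor's leading term divides it; move -8/3x to the remainder.
  leading term y^2: no divisor's leading term divides it; move -2/3y^2 to the remainder.
  leading term y: no divisor's leading term divides it; move 398/9y to the remainder.
  leading term 1: no divisor's leading term divides it; move -8/3 to the remainder.
  remainder -8/3x - 2/3y^2 + 398/9y - 8/3 ≠ 0; add g_4 = -8/3x - 2/3y^2 + 398/9y - 8/3 to the basis.

S(f_2,g_3): lcm = x^2y. S = -1/3x^2 + 59/9xy - 1/3x - 2/3y^2 - 13/9y.
  leading term x^2: subtract (-1/18)·f_1 from -1/3x^2 + 59/9xy - 1/3x - 2/3y^2 - 13/9y → 13/2xy - 1/2x - 2/3y^2 - 23/18y - 1/2
  leading term xy: subtract (-39)·g_3 from 13/2xy - 1/2x - 2/3y^2 - 23/18y - 1/2 → -8/3x - 2/3y^2 + 398/9y - 8/3
  leading term x: subtract (1)·g_4 from -8/3x - 2/3y^2 + 398/9y - 8/3 → 0
  remainder 0.

S(f_1,g_4): lcm = x^2. S = -1/4xy^2 + 197/12xy - 3/2x + 1/2y - 3/2.
  leading term xy^2: subtract (3/2y)·g_3 from -1/4xy^2 + 197/12xy - 3/2x + 1/2y - 3/2 → 33/2xy - 3/2x - 7/4y^2 + 7/12y - 3/2
  leading term xy: subtract (-99)·g_3 from 33/2xy - 3/2x - 7/4y^2 + 7/12y - 3/2 → -7x - 7/4y^2 + 1393/12y - 7
  leading term x: subtract (21/8)·g_4 from -7x - 7/4y^2 + 1393/12y - 7 → 0
  remainder 0.

S(f_2,g_4): lcm = x^2. S = -1/4xy^2 + 199/12xy - 13/9x - 2/3y - 13/9.
  leading term xy^2: subtract (3/2y)·g_3 from -1/4xy^2 + 199/12xy - 13/9x - 2/3y - 13/9 → 50/3xy - 13/9x - 7/4y^2 - 7/12y - 13/9
  leading term xy: subtract (-100)·g_3 from 50/3xy - 13/9x - 7/4y^2 - 7/12y - 13/9 → -7x - 7/4y^2 + 1393/12y - 7
  leading term x: subtract (21/8)·g_4 from -7x - 7/4y^2 + 1393/12y - 7 → 0
  remainder 0.

S(g_3,g_4): lcm = xy. S = 1/3x - 1/4y^3 + 199/12y^2 - 8y + 1/3.
  leading term x: subtract (-1/8)·g_4 from 1/3x - 1/4y^3 + 199/12y^2 - 8y + 1/3 → -1/4y^3 + 33/2y^2 - 89/36y
  leading term y^3: no divisor's leading term divides it; move -1/4y^3 to the remainder.
  leading term y^2: no divisor's leading term divides it; move 33/2y^2 to the remainder.
  leading term y: no divisor's leading term divides it; move -89/36y to the remainder.
  remainder -1/4y^3 + 33/2y^2 - 89/36y ≠ 0; add g_5 = -1/4y^3 + 33/2y^2 - 89/36y to the basis.

S(f_1,g_5): leading monomials are coprime, so the S-polynomial reduces to 0 (Buchberger's first criterion).
S(f_2,g_5): leading monomials are coprime, so the S-polynomial reduces to 0 (Buchberger's first criterion).
S(g_3,g_5): lcm = xy^3. S = 199/3xy^2 - 89/9xy - 7y^3 + 1/3y^2.
  leading term xy^2: subtract (-398y)·g_3 from 199/3xy^2 - 89/9xy - 7y^3 + 1/3y^2 → -32xy - 7y^3 + 1394/3y^2 - 199/9y
  leading term xy: subtract (192)·g_3 from -32xy - 7y^3 + 1394/3y^2 - 199/9y → 32/3x - 7y^3 + 1394/3y^2 - 2215/9y + 32/3
  leading term x: subtract (-4)·g_4 from 32/3x - 7y^3 + 1394/3y^2 - 2215/9y + 32/3 → -7y^3 + 462y^2 - 623/9y
  leading term y^3: subtract (28)·g_5 from -7y^3 + 462y^2 - 623/9y → 0
  remainder 0.

S(g_4,g_5): leading monomials are coprime, so the S-polynomial reduces to 0 (Buchberger's first criterion).
Every S-polynomial of the final basis reduces to 0, so we have a Gröbner basis.
Inter-reduce: drop elements whose leading term is divisible by another's, tail-reduce, and make monic.

G = {x + 1/4y^2 - 199/12y + 1, y^3 - 66y^2 + 89/9y}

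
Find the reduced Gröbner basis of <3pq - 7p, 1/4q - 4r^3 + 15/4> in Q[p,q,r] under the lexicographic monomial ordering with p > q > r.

f_1 = 3pq - 7p, LT = pq.
f_2 = 1/4q - 4r^3 + 15/4, LT = q.

S(f_1,f_2): lcm = pq. S = 16pr^3 - 52/3p.
  leading term pr^3: no divisor's leading term divides it; move 16pr^3 to the remainder.
  leading term p: no divisor's leading term divides it; move -52/3p to the remainder.
  remainder 16pr^3 - 52/3p ≠ 0; add g_3 = 16pr^3 - 52/3p to the basis.

The other S-polynomials (S(f_1,g_3), S(f_2,g_3)) all reduce to 0 modulo the current basis, so we have a Gröbner basis.
Inter-reduce: drop elements whose leading term is divisible by another's, tail-reduce, and make monic.

G = {pr^3 - 13/12p, q - 16r^3 + 15}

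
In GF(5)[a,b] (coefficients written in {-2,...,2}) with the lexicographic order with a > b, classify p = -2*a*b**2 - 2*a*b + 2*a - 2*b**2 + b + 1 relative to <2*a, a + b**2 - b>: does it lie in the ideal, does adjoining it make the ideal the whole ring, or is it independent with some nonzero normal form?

First compute the reduced Gröbner basis of I by Buchberger's algorithm.
f_1 = 2*a, LT = a.
f_2 = a + b**2 - b, LT = a.

S(f_1,f_2): lcm = a. S = -b**2 + b.
  leading term b**2: no divisor's leading term divides it; move -b**2 to the remainder.
  leading term b: no divisor's leading term divides it; move b to the remainder.
  remainder -b**2 + b ≠ 0; add h_3 = -b**2 + b to the basis.

S(f_1,h_3): leading monomials are coprime, so the S-polynomial reduces to 0 (Buchberger's first criterion).
S(f_2,h_3): leading monomials are coprime, so the S-polynomial reduces to 0 (Buchberger's first criterion).
Every S-polynomial of the final basis reduces to 0, so we have a Gröbner basis.
Inter-reduce: drop elements whose leading term is divisible by another's, tail-reduce, and make monic.
Reduced Gröbner basis: {a, b**2 - b}.
Label its elements g_1 = a, g_2 = b**2 - b.

Reduce p = -2*a*b**2 - 2*a*b + 2*a - 2*b**2 + b + 1 modulo G:
  leading term a*b**2: subtract (-2*b**2)·g_1 from -2*a*b**2 - 2*a*b + 2*a - 2*b**2 + b + 1 → -2*a*b + 2*a - 2*b**2 + b + 1
  leading term a*b: subtract (-2*b)·g_1 from -2*a*b + 2*a - 2*b**2 + b + 1 → 2*a - 2*b**2 + b + 1
  leading term a: subtract (2)·g_1 from 2*a - 2*b**2 + b + 1 → -2*b**2 + b + 1
  leading term b**2: subtract (-2)·g_2 from -2*b**2 + b + 1 → -b + 1
  leading term b: no divisor's leading term divides it; move -b to the remainder.
  leading term 1: no divisor's leading term divides it; move 1 to the remainder.
  normal form = -b + 1.
The normal form is nonzero, so p ∉ I. Since p minus its normal form lies in I, I + (p) = I + (r) where r = -b + 1; decide whether this ideal is the whole ring.
Run Buchberger on G together with r (pairs among the g_i already reduce to 0 since G is a Gröbner basis):
g_1 = a, LT = a.
g_2 = b**2 - b, LT = b**2.
r = -b + 1, LT = b.

S(g_1,g_2): leading monomials are coprime, so the S-polynomial reduces to 0 (Buchberger's first criterion).
S(g_1,r): leading monomials are coprime, so the S-polynomial reduces to 0 (Buchberger's first criterion).
S(g_2,r): lcm = b**2. S = 0.
  remainder 0.

Every S-polynomial of the final basis reduces to 0, so we have a Gröbner basis.
Inter-reduce: drop elements whose leading term is divisible by another's, tail-reduce, and make monic.
Reduced Gröbner basis: {a, b - 1}.
The reduced Gröbner basis of I + (p) is {a, b - 1} ≠ {1}, a proper ideal, so the enlarged system stays consistent: p is independent of I, with normal form -b + 1.

-2*a*b**2 - 2*a*b + 2*a - 2*b**2 + b + 1 is independent of I; its normal form modulo I is -b + 1.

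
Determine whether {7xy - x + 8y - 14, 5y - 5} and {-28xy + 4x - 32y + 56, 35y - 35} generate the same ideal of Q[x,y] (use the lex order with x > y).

Yes, the ideals are equal.

Since reduced Gröbner bases are canonical representatives of ideals under a given ordering, it suffices to compute and compare them.
Buchberger on the first generating set:
f_1 = 7xy - x + 8y - 14, LT = xy.
f_2 = 5y - 5, LT = y.

S(f_1,f_2): lcm = xy. S = \tfrac{6}{7}x + \tfrac{8}{7}y - 2.
  reduce S modulo (f_1, f_2):
  remainder \tfrac{6}{7}x - \tfrac{6}{7} ≠ 0; add g_3 = \tfrac{6}{7}x - \tfrac{6}{7} to the basis.

The other S-polynomials (S(f_1,g_3), S(f_2,g_3)) all reduce to 0 modulo the current basis, so we have a Gröbner basis.
Inter-reduce: drop elements whose leading term is divisible by another's, tail-reduce, and make monic.
Reduced Gröbner basis: {x - 1, y - 1}.

Buchberger on the second generating set:
h_1 = -28xy + 4x - 32y + 56, LT = xy.
h_2 = 35y - 35, LT = y.

S(h_1,h_2): lcm = xy. S = \tfrac{6}{7}x + \tfrac{8}{7}y - 2.
  reduce S modulo (h_1, h_2):
  remainder \tfrac{6}{7}x - \tfrac{6}{7} ≠ 0; add k_3 = \tfrac{6}{7}x - \tfrac{6}{7} to the basis.

The other S-polynomials (S(h_1,k_3), S(h_2,k_3)) all reduce to 0 modulo the current basis, so we have a Gröbner basis.
Inter-reduce: drop elements whose leading term is divisible by another's, tail-reduce, and make monic.
Reduced Gröbner basis: {x - 1, y - 1}.

The two bases agree; hence the ideals are identical.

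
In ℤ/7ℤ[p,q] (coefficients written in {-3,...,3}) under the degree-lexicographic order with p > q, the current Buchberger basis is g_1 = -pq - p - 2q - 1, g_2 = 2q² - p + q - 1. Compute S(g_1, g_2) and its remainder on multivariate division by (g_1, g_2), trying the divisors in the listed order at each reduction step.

S(g_1, g_2) = -3p² - 3pq + 2q² - 3p + q; remainder on division = -3p² + p - q - 3.

lcm(LM(g_1), LM(g_2)) = pq².
S = (lcm/LT(g_1))·g_1 − (lcm/LT(g_2))·g_2 = -3p² - 3pq + 2q² - 3p + q.
Reduce S modulo (g_1, g_2) in that order:
  leading term p²: no divisor's leading term divides it; move -3p² to the remainder.
  leading term pq: subtract (3)·g_1 from -3pq + 2q² - 3p + q → 2q² + 3
  leading term q²: subtract (1)·g_2 from 2q² + 3 → p - q - 3
  leading term p: no divisor's leading term divides it; move p to the remainder.
  leading term q: no divisor's leading term divides it; move -q to the remainder.
  leading term 1: no divisor's leading term divides it; move -3 to the remainder.
The remainder -3p² + p - q - 3 is nonzero, so it would be added as the next basis element.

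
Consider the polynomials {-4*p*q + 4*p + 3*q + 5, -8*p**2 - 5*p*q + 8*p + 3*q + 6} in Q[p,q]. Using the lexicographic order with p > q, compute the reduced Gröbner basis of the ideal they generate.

f_1 = -4*p*q + 4*p + 3*q + 5, LT = p*q.
f_2 = -8*p**2 - 5*p*q + 8*p + 3*q + 6, LT = p**2.

S(f_1,f_2): lcm = p**2*q. S = -p**2 - 5/8*p*q**2 + 1/4*p*q - 5/4*p + 3/8*q**2 + 3/4*q.
  leading term p**2: subtract (1/8)·f_2 from -p**2 - 5/8*p*q**2 + 1/4*p*q - 5/4*p + 3/8*q**2 + 3/4*q → -5/8*p*q**2 + 7/8*p*q - 9/4*p + 3/8*q**2 + 3/8*q - 3/4
  leading term p*q**2: subtract (5/32*q)·f_1 from -5/8*p*q**2 + 7/8*p*q - 9/4*p + 3/8*q**2 + 3/8*q - 3/4 → 1/4*p*q - 9/4*p - 3/32*q**2 - 13/32*q - 3/4
  leading term p*q: subtract (-1/16)·f_1 from 1/4*p*q - 9/4*p - 3/32*q**2 - 13/32*q - 3/4 → -2*p - 3/32*q**2 - 7/32*q - 7/16
  leading term p: no divisor's leading term divides it; move -2*p to the remainder.
  leading term q**2: no divisor's leading term divides it; move -3/32*q**2 to the remainder.
  leading term q: no divisor's leading term divides it; move -7/32*q to the remainder.
  leading term 1: no divisor's leading term divides it; move -7/16 to the remainder.
  remainder -2*p - 3/32*q**2 - 7/32*q - 7/16 ≠ 0; add g_3 = -2*p - 3/32*q**2 - 7/32*q - 7/16 to the basis.

S(f_1,g_3): lcm = p*q. S = -p - 3/64*q**3 - 7/64*q**2 - 31/32*q - 5/4.
  leading term p: subtract (1/2)·g_3 from -p - 3/64*q**3 - 7/64*q**2 - 31/32*q - 5/4 → -3/64*q**3 - 1/16*q**2 - 55/64*q - 33/32
  leading term q**3: no divisor's leading term divides it; move -3/64*q**3 to the remainder.
  leading term q**2: no divisor's leading term divides it; move -1/16*q**2 to the remainder.
  leading term q: no divisor's leading term divides it; move -55/64*q to the remainder.
  leading term 1: no divisor's leading term divides it; move -33/32 to the remainder.
  remainder -3/64*q**3 - 1/16*q**2 - 55/64*q - 33/32 ≠ 0; add g_4 = -3/64*q**3 - 1/16*q**2 - 55/64*q - 33/32 to the basis.

The other S-polynomials (S(f_2,g_3), S(f_1,g_4), S(f_2,g_4), S(g_3,g_4)) all reduce to 0 modulo the current basis, so we have a Gröbner basis.
Inter-reduce: drop elements whose leading term is divisible by another's, tail-reduce, and make monic.

G = {p + 3/64*q**2 + 7/64*q + 7/32, q**3 + 4/3*q**2 + 55/3*q + 22}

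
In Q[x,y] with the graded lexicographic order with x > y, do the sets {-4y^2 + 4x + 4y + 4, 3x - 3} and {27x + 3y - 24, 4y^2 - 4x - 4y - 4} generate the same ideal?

No, the ideals differ.

Equality of ideals is decidable: compute both reduced Gröbner bases (unique for the ordering) and check whether they agree.
Buchberger on the first generating set:
f_1 = -4y^2 + 4x + 4y + 4, LT = y^2.
f_2 = 3x - 3, LT = x.

The S-polynomials (S(f_1,f_2)) all reduce to 0 modulo the current basis, so we have a Gröbner basis.
Inter-reduce: drop elements whose leading term is divisible by another's, tail-reduce, and make monic.
Reduced Gröbner basis: {y^2 - y - 2, x - 1}.

Buchberger on the second generating set:
h_1 = 27x + 3y - 24, LT = x.
h_2 = 4y^2 - 4x - 4y - 4, LT = y^2.

The S-polynomials (S(h_1,h_2)) all reduce to 0 modulo the current basis, so we have a Gröbner basis.
Inter-reduce: drop elements whose leading term is divisible by another's, tail-reduce, and make monic.
Reduced Gröbner basis: {y^2 - 8/9y - 17/9, x + 1/9y - 8/9}.

Since the reduced bases disagree, the two ideals are not the same.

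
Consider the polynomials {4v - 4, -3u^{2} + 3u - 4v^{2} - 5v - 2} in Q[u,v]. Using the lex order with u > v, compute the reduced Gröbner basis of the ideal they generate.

G = {u^{2} - u + \tfrac{11}{3}, v - 1}

The reduced Gröbner basis is the canonical form of the ideal for this ordering.

f_1 = 4v - 4, LT = v.
f_2 = -3u^{2} + 3u - 4v^{2} - 5v - 2, LT = u^{2}.

S(f_1,f_2): leading monomials are coprime, so the S-polynomial reduces to 0 (Buchberger's first criterion).
Every S-polynomial of the final basis reduces to 0, so we have a Gröbner basis.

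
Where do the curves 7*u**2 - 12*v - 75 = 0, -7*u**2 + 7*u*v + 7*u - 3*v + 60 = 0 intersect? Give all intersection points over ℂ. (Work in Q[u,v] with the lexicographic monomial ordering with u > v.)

Compute a lex Gröbner basis by Buchberger's algorithm.
f_1 = 7*u**2 - 12*v - 75, LT = u**2.
f_2 = -7*u**2 + 7*u*v + 7*u - 3*v + 60, LT = u**2.

S(f_1,f_2): lcm = u**2. S = u*v + u - 15/7*v - 15/7.
  leading term u*v: no divisor's leading term divides it; move u*v to the remainder.
  leading term u: no divisor's leading term divides it; move u to the remainder.
  leading term v: no divisor's leading term divides it; move -15/7*v to the remainder.
  leading term 1: no divisor's leading term divides it; move -15/7 to the remainder.
  remainder u*v + u - 15/7*v - 15/7 ≠ 0; add h_3 = u*v + u - 15/7*v - 15/7 to the basis.

S(f_1,h_3): lcm = u**2*v. S = -u**2 + 15/7*u*v + 15/7*u - 12/7*v**2 - 75/7*v.
  leading term u**2: subtract (-1/7)·f_1 from -u**2 + 15/7*u*v + 15/7*u - 12/7*v**2 - 75/7*v → 15/7*u*v + 15/7*u - 12/7*v**2 - 87/7*v - 75/7
  leading term u*v: subtract (15/7)·h_3 from 15/7*u*v + 15/7*u - 12/7*v**2 - 87/7*v - 75/7 → -12/7*v**2 - 384/49*v - 300/49
  leading term v**2: no divisor's leading term divides it; move -12/7*v**2 to the remainder.
  leading term v: no divisor's leading term divides it; move -384/49*v to the remainder.
  leading term 1: no divisor's leading term divides it; move -300/49 to the remainder.
  remainder -12/7*v**2 - 384/49*v - 300/49 ≠ 0; add h_4 = -12/7*v**2 - 384/49*v - 300/49 to the basis.

The other S-polynomials (S(f_2,h_3), S(f_1,h_4), S(f_2,h_4), S(h_3,h_4)) all reduce to 0 modulo the current basis, so we have a Gröbner basis.
Inter-reduce: drop elements whose leading term is divisible by another's, tail-reduce, and make monic.
Reduced Gröbner basis: {u**2 - 12/7*v - 75/7, u*v + u - 15/7*v - 15/7, v**2 + 32/7*v + 25/7}.

Since the basis is lex-ordered, v**2 + 32/7*v + 25/7 is univariate in v. Its roots are {-25/7, -1}. Back-substituting each root into the other basis elements fixes the other coordinates.
  v = -25/7: the earlier basis elements become u**2 - 225/49 = 0; -18/7*u + 270/49 = 0, giving u = 15/7 — point (15/7, -25/7).
  v = -1: the earlier basis element becomes u**2 - 9 = 0, giving u = -3, 3 — points (-3, -1), (3, -1).

{(15/7, -25/7), (-3, -1), (3, -1)}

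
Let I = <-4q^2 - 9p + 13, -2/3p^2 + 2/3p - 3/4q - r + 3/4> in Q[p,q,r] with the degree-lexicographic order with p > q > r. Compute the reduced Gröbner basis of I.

G = {p^2 - p + 9/8q + 3/2r - 9/8, q^2 + 9/4p - 13/4}

Buchberger's algorithm terminates because the ascending chain of leading-term ideals stabilizes.

f_1 = -4q^2 - 9p + 13, LT = q^2.
f_2 = -2/3p^2 + 2/3p - 3/4q - r + 3/4, LT = p^2.

The S-polynomials (S(f_1,f_2)) all reduce to 0 modulo the current basis, so we have a Gröbner basis.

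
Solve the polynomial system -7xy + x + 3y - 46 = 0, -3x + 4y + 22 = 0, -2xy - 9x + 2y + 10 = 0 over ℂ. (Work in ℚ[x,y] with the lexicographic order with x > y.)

{(2, -4)}

Compute a lex Gröbner basis by Buchberger's algorithm.
f_1 = -7xy + x + 3y - 46, LT = xy.
f_2 = -3x + 4y + 22, LT = x.
f_3 = -2xy - 9x + 2y + 10, LT = xy.

S(f_1,f_2): lcm = xy. S = -1/7x + 4/3y² + 145/21y + 46/7.
  leading term x: subtract (1/21)·f_2 from -1/7x + 4/3y² + 145/21y + 46/7 → 4/3y² + 47/7y + 116/21
  leading term y²: no divisor's leading term divides it; move 4/3y² to the remainder.
  leading term y: no divisor's leading term divides it; move 47/7y to the remainder.
  leading term 1: no divisor's leading term divides it; move 116/21 to the remainder.
  remainder 4/3y² + 47/7y + 116/21 ≠ 0; add h_4 = 4/3y² + 47/7y + 116/21 to the basis.

S(f_1,f_3): lcm = xy. S = -65/14x + 4/7y + 81/7.
  leading term x: subtract (65/42)·f_2 from -65/14x + 4/7y + 81/7 → -118/21y - 472/21
  leading term y: no divisor's leading term divides it; move -118/21y to the remainder.
  leading term 1: no divisor's leading term divides it; move -472/21 to the remainder.
  remainder -118/21y - 472/21 ≠ 0; add h_5 = -118/21y - 472/21 to the basis.

The other S-polynomials (S(f_2,f_3), S(f_1,h_4), S(f_2,h_4), S(f_3,h_4), S(f_1,h_5), S(f_2,h_5), S(f_3,h_5), S(h_4,h_5)) all reduce to 0 modulo the current basis, so we have a Gröbner basis.
Inter-reduce: drop elements whose leading term is divisible by another's, tail-reduce, and make monic.
Reduced Gröbner basis: {x - 2, y + 4}.

From the last basis element, y + 4 = 0, so y takes values in {-4}. Each choice, substituted upward through the basis, yields the corresponding point(s) of the solution set.
  y = -4: the earlier basis element becomes x - 2 = 0, giving x = 2 — point (2, -4).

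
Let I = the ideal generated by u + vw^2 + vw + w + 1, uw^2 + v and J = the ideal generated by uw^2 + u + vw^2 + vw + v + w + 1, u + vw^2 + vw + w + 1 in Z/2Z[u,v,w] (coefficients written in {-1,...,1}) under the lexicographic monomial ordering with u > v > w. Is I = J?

Yes, the ideals are equal.

Since reduced Gröbner bases are canonical representatives of ideals under a given ordering, it suffices to compute and compare them.
Buchberger on the first generating set:
f_1 = u + vw^2 + vw + w + 1, LT = u.
f_2 = uw^2 + v, LT = uw^2.

S(f_1,f_2): lcm = uw^2. S = vw^4 + vw^3 + v + w^3 + w^2.
  reduce S modulo (f_1, f_2):
  remainder vw^4 + vw^3 + v + w^3 + w^2 ≠ 0; add g_3 = vw^4 + vw^3 + v + w^3 + w^2 to the basis.

The other S-polynomials (S(f_1,g_3), S(f_2,g_3)) all reduce to 0 modulo the current basis, so we have a Gröbner basis.
Inter-reduce: drop elements whose leading term is divisible by another's, tail-reduce, and make monic.
Reduced Gröbner basis: {u + vw^2 + vw + w + 1, vw^4 + vw^3 + v + w^3 + w^2}.

Buchberger on the second generating set:
h_1 = uw^2 + u + vw^2 + vw + v + w + 1, LT = uw^2.
h_2 = u + vw^2 + vw + w + 1, LT = u.

S(h_1,h_2): lcm = uw^2. S = u + vw^4 + vw^3 + vw^2 + vw + v + w^3 + w^2 + w + 1.
  reduce S modulo (h_1, h_2):
  remainder vw^4 + vw^3 + v + w^3 + w^2 ≠ 0; add k_3 = vw^4 + vw^3 + v + w^3 + w^2 to the basis.

The other S-polynomials (S(h_1,k_3), S(h_2,k_3)) all reduce to 0 modulo the current basis, so we have a Gröbner basis.
Inter-reduce: drop elements whose leading term is divisible by another's, tail-reduce, and make monic.
Reduced Gröbner basis: {u + vw^2 + vw + w + 1, vw^4 + vw^3 + v + w^3 + w^2}.

The two bases agree; hence the ideals are identical.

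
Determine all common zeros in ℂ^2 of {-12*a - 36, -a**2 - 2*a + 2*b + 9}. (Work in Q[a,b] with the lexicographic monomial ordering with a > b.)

Compute a lex Gröbner basis by Buchberger's algorithm.
f_1 = -12*a - 36, LT = a.
f_2 = -a**2 - 2*a + 2*b + 9, LT = a**2.

S(f_1,f_2): lcm = a**2. S = a + 2*b + 9.
  leading term a: subtract (-1/12)·f_1 from a + 2*b + 9 → 2*b + 6
  leading term b: no divisor's leading term divides it; move 2*b to the remainder.
  leading term 1: no divisor's leading term divides it; move 6 to the remainder.
  remainder 2*b + 6 ≠ 0; add h_3 = 2*b + 6 to the basis.

The other S-polynomials (S(f_1,h_3), S(f_2,h_3)) all reduce to 0 modulo the current basis, so we have a Gröbner basis.
Inter-reduce: drop elements whose leading term is divisible by another's, tail-reduce, and make monic.
Reduced Gröbner basis: {a + 3, b + 3}.

A lex Gröbner basis eliminates variables successively. Here b + 3 depends only on b, with roots {-3}; lifting each root through the earlier basis elements recovers the full solutions.
  b = -3: the earlier basis element becomes a + 3 = 0, giving a = -3 — point (-3, -3).
Each listed point satisfies every original equation (direct substitution).

{(-3, -3)}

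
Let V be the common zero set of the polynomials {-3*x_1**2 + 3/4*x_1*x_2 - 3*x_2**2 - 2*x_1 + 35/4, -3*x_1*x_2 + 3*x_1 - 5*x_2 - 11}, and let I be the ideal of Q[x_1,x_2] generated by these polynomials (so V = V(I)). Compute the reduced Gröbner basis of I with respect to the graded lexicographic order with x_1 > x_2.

f_1 = -3*x_1**2 + 3/4*x_1*x_2 - 3*x_2**2 - 2*x_1 + 35/4, LT = x_1**2.
f_2 = -3*x_1*x_2 + 3*x_1 - 5*x_2 - 11, LT = x_1*x_2.

S(f_1,f_2): lcm = x_1**2*x_2. S = -1/4*x_1*x_2**2 + x_2**3 + x_1**2 - x_1*x_2 - 11/3*x_1 - 35/12*x_2.
  leading term x_1*x_2**2: subtract (1/12*x_2)·f_2 from -1/4*x_1*x_2**2 + x_2**3 + x_1**2 - x_1*x_2 - 11/3*x_1 - 35/12*x_2 → x_2**3 + x_1**2 - 5/4*x_1*x_2 + 5/12*x_2**2 - 11/3*x_1 - 2*x_2
  leading term x_2**3: no divisor's leading term divides it; move x_2**3 to the remainder.
  leading term x_1**2: subtract (-1/3)·f_1 from x_1**2 - 5/4*x_1*x_2 + 5/12*x_2**2 - 11/3*x_1 - 2*x_2 → -x_1*x_2 - 7/12*x_2**2 - 13/3*x_1 - 2*x_2 + 35/12
  leading term x_1*x_2: subtract (1/3)·f_2 from -x_1*x_2 - 7/12*x_2**2 - 13/3*x_1 - 2*x_2 + 35/12 → -7/12*x_2**2 - 16/3*x_1 - 1/3*x_2 + 79/12
  leading term x_2**2: no divisor's leading term divides it; move -7/12*x_2**2 to the remainder.
  leading term x_1: no divisor's leading term divides it; move -16/3*x_1 to the remainder.
  leading term x_2: no divisor's leading term divides it; move -1/3*x_2 to the remainder.
  leading term 1: no divisor's leading term divides it; move 79/12 to the remainder.
  remainder x_2**3 - 7/12*x_2**2 - 16/3*x_1 - 1/3*x_2 + 79/12 ≠ 0; add g_3 = x_2**3 - 7/12*x_2**2 - 16/3*x_1 - 1/3*x_2 + 79/12 to the basis.

The other S-polynomials (S(f_1,g_3), S(f_2,g_3)) all reduce to 0 modulo the current basis, so we have a Gröbner basis.

G = {x_2**3 - 7/12*x_2**2 - 16/3*x_1 - 1/3*x_2 + 79/12, x_1**2 + x_2**2 + 5/12*x_1 + 5/12*x_2 - 2, x_1*x_2 - x_1 + 5/3*x_2 + 11/3}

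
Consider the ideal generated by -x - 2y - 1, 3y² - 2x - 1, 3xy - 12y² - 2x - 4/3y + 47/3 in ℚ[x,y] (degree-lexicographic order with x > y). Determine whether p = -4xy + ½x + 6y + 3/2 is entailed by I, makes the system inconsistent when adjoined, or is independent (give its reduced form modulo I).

First compute the reduced Gröbner basis of I by Buchberger's algorithm.
f_1 = -x - 2y - 1, LT = x.
f_2 = 3y² - 2x - 1, LT = y².
f_3 = 3xy - 12y² - 2x - 4/3y + 47/3, LT = xy.

S(f_1,f_3): lcm = xy. S = 6y² + ⅔x + 13/9y - 47/9.
  leading term y²: subtract (2)·f_2 from 6y² + ⅔x + 13/9y - 47/9 → 14/3x + 13/9y - 29/9
  leading term x: subtract (-14/3)·f_1 from 14/3x + 13/9y - 29/9 → -71/9y - 71/9
  leading term y: no divisor's leading term divides it; move -71/9y to the remainder.
  leading term 1: no divisor's leading term divides it; move -71/9 to the remainder.
  remainder -71/9y - 71/9 ≠ 0; add h_4 = -71/9y - 71/9 to the basis.

The other S-polynomials (S(f_1,f_2), S(f_2,f_3), S(f_1,h_4), S(f_2,h_4), S(f_3,h_4)) all reduce to 0 modulo the current basis, so we have a Gröbner basis.
Inter-reduce: drop elements whose leading term is divisible by another's, tail-reduce, and make monic.
Reduced Gröbner basis: {x - 1, y + 1}.
Label its elements g_1 = x - 1, g_2 = y + 1.

Reduce p = -4xy + ½x + 6y + 3/2 modulo G:
  leading term xy: subtract (-4y)·g_1 from -4xy + ½x + 6y + 3/2 → ½x + 2y + 3/2
  leading term x: subtract (½)·g_1 from ½x + 2y + 3/2 → 2y + 2
  leading term y: subtract (2)·g_2 from 2y + 2 → 0
  normal form = 0.
Since the normal form is 0, p ∈ I.

The remainder on division by a Gröbner basis is unique — it is the normal form.

-4xy + ½x + 6y + 3/2 lies in I (it reduces to 0).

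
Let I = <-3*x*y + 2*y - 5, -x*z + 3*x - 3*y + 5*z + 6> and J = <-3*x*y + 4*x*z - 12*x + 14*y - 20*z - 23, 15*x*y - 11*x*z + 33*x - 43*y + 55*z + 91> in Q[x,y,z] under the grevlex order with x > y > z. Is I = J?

For a fixed monomial order, each ideal has a unique reduced Gröbner basis; comparing bases decides equality.
Buchberger on the first generating set:
f_1 = -3*x*y + 2*y - 5, LT = x*y.
f_2 = -x*z + 3*x - 3*y + 5*z + 6, LT = x*z.

S(f_1,f_2): lcm = x*y*z. S = 3*x*y - 3*y**2 + 13/3*y*z + 6*y + 5/3*z.
  leading term x*y: subtract (-1)·f_1 from 3*x*y - 3*y**2 + 13/3*y*z + 6*y + 5/3*z → -3*y**2 + 13/3*y*z + 8*y + 5/3*z - 5
  leading term y**2: no divisor's leading term divides it; move -3*y**2 to the remainder.
  leading term y*z: no divisor's leading term divides it; move 13/3*y*z to the remainder.
  leading term y: no divisor's leading term divides it; move 8*y to the remainder.
  leading term z: no divisor's leading term divides it; move 5/3*z to the remainder.
  leading term 1: no divisor's leading term divides it; move -5 to the remainder.
  remainder -3*y**2 + 13/3*y*z + 8*y + 5/3*z - 5 ≠ 0; add g_3 = -3*y**2 + 13/3*y*z + 8*y + 5/3*z - 5 to the basis.

The other S-polynomials (S(f_1,g_3), S(f_2,g_3)) all reduce to 0 modulo the current basis, so we have a Gröbner basis.
Inter-reduce: drop elements whose leading term is divisible by another's, tail-reduce, and make monic.
Reduced Gröbner basis: {x*y - 2/3*y + 5/3, y**2 - 13/9*y*z - 8/3*y - 5/9*z + 5/3, x*z - 3*x + 3*y - 5*z - 6}.

Buchberger on the second generating set:
h_1 = -3*x*y + 4*x*z - 12*x + 14*y - 20*z - 23, LT = x*y.
h_2 = 15*x*y - 11*x*z + 33*x - 43*y + 55*z + 91, LT = x*y.

S(h_1,h_2): lcm = x*y. S = -3/5*x*z + 9/5*x - 9/5*y + 3*z + 8/5.
  leading term x*z: no divisor's leading term divides it; move -3/5*x*z to the remainder.
  leading term x: no divisor's leading term divides it; move 9/5*x to the remainder.
  leading term y: no divisor's leading term divides it; move -9/5*y to the remainder.
  leading term z: no divisor's leading term divides it; move 3*z to the remainder.
  leading term 1: no divisor's leading term divides it; move 8/5 to the remainder.
  remainder -3/5*x*z + 9/5*x - 9/5*y + 3*z + 8/5 ≠ 0; add k_3 = -3/5*x*z + 9/5*x - 9/5*y + 3*z + 8/5 to the basis.

S(h_1,k_3): lcm = x*y*z. S = -4/3*x*z**2 + 3*x*y - 3*y**2 + 4*x*z + 1/3*y*z + 20/3*z**2 + 8/3*y + 23/3*z.
  leading term x*z**2: subtract (20/9*z)·k_3 from -4/3*x*z**2 + 3*x*y - 3*y**2 + 4*x*z + 1/3*y*z + 20/3*z**2 + 8/3*y + 23/3*z → 3*x*y - 3*y**2 + 13/3*y*z + 8/3*y + 37/9*z
  leading term x*y: subtract (-1)·h_1 from 3*x*y - 3*y**2 + 13/3*y*z + 8/3*y + 37/9*z → -3*y**2 + 4*x*z + 13/3*y*z - 12*x + 50/3*y - 143/9*z - 23
  leading term y**2: no divisor's leading term divides it; move -3*y**2 to the remainder.
  leading term x*z: subtract (-20/3)·k_3 from 4*x*z + 13/3*y*z - 12*x + 50/3*y - 143/9*z - 23 → 13/3*y*z + 14/3*y + 37/9*z - 37/3
  leading term y*z: no divisor's leading term divides it; move 13/3*y*z to the remainder.
  leading term y: no divisor's leading term divides it; move 14/3*y to the remainder.
  leading term z: no divisor's leading term divides it; move 37/9*z to the remainder.
  leading term 1: no divisor's leading term divides it; move -37/3 to the remainder.
  remainder -3*y**2 + 13/3*y*z + 14/3*y + 37/9*z - 37/3 ≠ 0; add k_4 = -3*y**2 + 13/3*y*z + 14/3*y + 37/9*z - 37/3 to the basis.

The other S-polynomials (S(h_2,k_3), S(h_1,k_4), S(h_2,k_4), S(k_3,k_4)) all reduce to 0 modulo the current basis, so we have a Gröbner basis.
Inter-reduce: drop elements whose leading term is divisible by another's, tail-reduce, and make monic.
Reduced Gröbner basis: {x*y - 2/3*y + 37/9, y**2 - 13/9*y*z - 14/9*y - 37/27*z + 37/9, x*z - 3*x + 3*y - 5*z - 8/3}.

These differ, so the ideals are not equal.

No, the ideals differ.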